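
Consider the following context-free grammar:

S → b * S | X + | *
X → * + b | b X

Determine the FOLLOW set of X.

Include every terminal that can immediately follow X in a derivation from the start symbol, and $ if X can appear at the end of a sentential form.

We compute FOLLOW(X) using the standard algorithm.
FOLLOW(S) starts with {$}.
FIRST(S) = {*, b}
FIRST(X) = {*, b}
FOLLOW(S) = {$}
FOLLOW(X) = {+}
Therefore, FOLLOW(X) = {+}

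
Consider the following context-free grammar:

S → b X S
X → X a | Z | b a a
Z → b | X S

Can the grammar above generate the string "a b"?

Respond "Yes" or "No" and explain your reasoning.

No - no valid derivation exists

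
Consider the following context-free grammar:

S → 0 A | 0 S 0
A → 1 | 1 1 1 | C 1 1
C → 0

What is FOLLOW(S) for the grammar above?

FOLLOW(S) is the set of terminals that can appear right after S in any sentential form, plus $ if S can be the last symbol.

We compute FOLLOW(S) using the standard algorithm.
FOLLOW(S) starts with {$}.
FIRST(A) = {0, 1}
FIRST(C) = {0}
FIRST(S) = {0}
FOLLOW(A) = {$, 0}
FOLLOW(C) = {1}
FOLLOW(S) = {$, 0}
Therefore, FOLLOW(S) = {$, 0}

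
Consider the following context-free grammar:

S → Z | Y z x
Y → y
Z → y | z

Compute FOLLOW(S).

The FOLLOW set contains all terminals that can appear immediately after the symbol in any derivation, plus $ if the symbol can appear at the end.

We compute FOLLOW(S) using the standard algorithm.
FOLLOW(S) starts with {$}.
FIRST(S) = {y, z}
FIRST(Y) = {y}
FIRST(Z) = {y, z}
FOLLOW(S) = {$}
FOLLOW(Y) = {z}
FOLLOW(Z) = {$}
Therefore, FOLLOW(S) = {$}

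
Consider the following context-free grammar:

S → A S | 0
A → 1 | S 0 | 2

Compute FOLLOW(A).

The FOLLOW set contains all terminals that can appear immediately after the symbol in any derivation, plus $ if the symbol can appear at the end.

We compute FOLLOW(A) using the standard algorithm.
FOLLOW(S) starts with {$}.
FIRST(A) = {0, 1, 2}
FIRST(S) = {0, 1, 2}
FOLLOW(A) = {0, 1, 2}
FOLLOW(S) = {$, 0}
Therefore, FOLLOW(A) = {0, 1, 2}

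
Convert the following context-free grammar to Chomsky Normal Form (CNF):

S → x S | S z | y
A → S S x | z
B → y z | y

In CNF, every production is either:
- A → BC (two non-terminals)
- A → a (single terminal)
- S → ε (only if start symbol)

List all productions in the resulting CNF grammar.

TX → x; TZ → z; S → y; A → z; TY → y; B → y; S → TX S; S → S TZ; A → S X0; X0 → S TX; B → TY TZ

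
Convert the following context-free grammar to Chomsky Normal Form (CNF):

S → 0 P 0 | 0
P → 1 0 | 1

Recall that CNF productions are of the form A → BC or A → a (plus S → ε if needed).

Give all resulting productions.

T0 → 0; S → 0; T1 → 1; P → 1; S → T0 X0; X0 → P T0; P → T1 T0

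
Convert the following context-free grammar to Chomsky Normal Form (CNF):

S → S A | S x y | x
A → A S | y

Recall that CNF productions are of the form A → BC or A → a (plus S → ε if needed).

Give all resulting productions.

TX → x; TY → y; S → x; A → y; S → S A; S → S X0; X0 → TX TY; A → A S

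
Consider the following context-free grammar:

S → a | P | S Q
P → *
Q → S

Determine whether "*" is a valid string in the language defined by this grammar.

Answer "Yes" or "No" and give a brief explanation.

Yes - a valid derivation exists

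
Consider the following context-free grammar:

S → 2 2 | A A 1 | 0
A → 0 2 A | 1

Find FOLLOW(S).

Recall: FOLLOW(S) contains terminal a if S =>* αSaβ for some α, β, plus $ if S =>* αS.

We compute FOLLOW(S) using the standard algorithm.
FOLLOW(S) starts with {$}.
FIRST(A) = {0, 1}
FIRST(S) = {0, 1, 2}
FOLLOW(A) = {0, 1}
FOLLOW(S) = {$}
Therefore, FOLLOW(S) = {$}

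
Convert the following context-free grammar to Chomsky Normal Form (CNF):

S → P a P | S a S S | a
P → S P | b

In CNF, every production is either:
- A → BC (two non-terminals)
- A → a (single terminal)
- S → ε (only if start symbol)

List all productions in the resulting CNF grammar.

TA → a; S → a; P → b; S → P X0; X0 → TA P; S → S X1; X1 → TA X2; X2 → S S; P → S P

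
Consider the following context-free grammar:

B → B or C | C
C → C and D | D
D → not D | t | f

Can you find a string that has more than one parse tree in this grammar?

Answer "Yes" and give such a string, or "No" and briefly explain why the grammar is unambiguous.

No - the grammar is unambiguous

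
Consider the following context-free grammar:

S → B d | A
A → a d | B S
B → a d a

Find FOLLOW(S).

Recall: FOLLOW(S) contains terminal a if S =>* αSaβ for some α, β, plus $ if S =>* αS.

We compute FOLLOW(S) using the standard algorithm.
FOLLOW(S) starts with {$}.
FIRST(A) = {a}
FIRST(B) = {a}
FIRST(S) = {a}
FOLLOW(A) = {$}
FOLLOW(B) = {a, d}
FOLLOW(S) = {$}
Therefore, FOLLOW(S) = {$}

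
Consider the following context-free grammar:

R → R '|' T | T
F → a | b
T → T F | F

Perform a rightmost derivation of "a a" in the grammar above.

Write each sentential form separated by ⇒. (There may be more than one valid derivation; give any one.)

R ⇒ T ⇒ T F ⇒ T a ⇒ F a ⇒ a a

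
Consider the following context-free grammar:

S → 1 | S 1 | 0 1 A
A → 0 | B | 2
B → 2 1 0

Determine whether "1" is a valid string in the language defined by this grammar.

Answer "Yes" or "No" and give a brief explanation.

Yes - a valid derivation exists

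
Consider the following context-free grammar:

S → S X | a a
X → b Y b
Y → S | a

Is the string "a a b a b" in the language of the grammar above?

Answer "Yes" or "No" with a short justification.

Yes - a valid derivation exists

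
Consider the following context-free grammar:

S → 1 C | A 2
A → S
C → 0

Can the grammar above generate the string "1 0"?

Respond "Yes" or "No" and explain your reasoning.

Yes - a valid derivation exists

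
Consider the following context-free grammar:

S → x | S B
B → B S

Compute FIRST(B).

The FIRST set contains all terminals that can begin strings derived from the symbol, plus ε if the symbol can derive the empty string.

We compute FIRST(B) using the standard algorithm.
FIRST(B) = {}
FIRST(S) = {x}
Therefore, FIRST(B) = {}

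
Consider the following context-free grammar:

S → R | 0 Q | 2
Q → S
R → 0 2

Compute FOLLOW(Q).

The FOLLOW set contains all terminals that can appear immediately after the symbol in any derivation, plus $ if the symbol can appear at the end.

We compute FOLLOW(Q) using the standard algorithm.
FOLLOW(S) starts with {$}.
FIRST(Q) = {0, 2}
FIRST(R) = {0}
FIRST(S) = {0, 2}
FOLLOW(Q) = {$}
FOLLOW(R) = {$}
FOLLOW(S) = {$}
Therefore, FOLLOW(Q) = {$}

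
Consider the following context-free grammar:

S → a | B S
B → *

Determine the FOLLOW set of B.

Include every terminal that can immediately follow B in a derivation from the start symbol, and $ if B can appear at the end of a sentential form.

We compute FOLLOW(B) using the standard algorithm.
FOLLOW(S) starts with {$}.
FIRST(B) = {*}
FIRST(S) = {*, a}
FOLLOW(B) = {*, a}
FOLLOW(S) = {$}
Therefore, FOLLOW(B) = {*, a}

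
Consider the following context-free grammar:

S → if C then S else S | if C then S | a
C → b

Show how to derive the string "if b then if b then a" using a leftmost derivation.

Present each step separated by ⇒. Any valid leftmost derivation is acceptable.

S ⇒ if C then S ⇒ if b then S ⇒ if b then if C then S ⇒ if b then if b then S ⇒ if b then if b then a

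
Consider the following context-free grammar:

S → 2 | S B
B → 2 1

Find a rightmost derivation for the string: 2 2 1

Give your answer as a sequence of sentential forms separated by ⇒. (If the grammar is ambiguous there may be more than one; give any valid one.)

S ⇒ S B ⇒ S 2 1 ⇒ 2 2 1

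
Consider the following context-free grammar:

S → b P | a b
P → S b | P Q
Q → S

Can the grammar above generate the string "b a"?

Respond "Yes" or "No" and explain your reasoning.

No - no valid derivation exists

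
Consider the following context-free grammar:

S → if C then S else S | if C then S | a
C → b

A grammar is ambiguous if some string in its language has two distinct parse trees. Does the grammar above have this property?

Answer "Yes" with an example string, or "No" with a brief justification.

Yes - the string 'if b then a else if b then if b then a else a' has two distinct parse trees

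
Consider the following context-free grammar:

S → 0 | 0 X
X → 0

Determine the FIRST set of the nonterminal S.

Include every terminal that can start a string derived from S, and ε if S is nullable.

We compute FIRST(S) using the standard algorithm.
FIRST(S) = {0}
FIRST(X) = {0}
Therefore, FIRST(S) = {0}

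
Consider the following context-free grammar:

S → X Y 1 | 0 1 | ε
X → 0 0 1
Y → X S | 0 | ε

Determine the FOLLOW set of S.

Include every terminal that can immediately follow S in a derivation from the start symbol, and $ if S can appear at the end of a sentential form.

We compute FOLLOW(S) using the standard algorithm.
FOLLOW(S) starts with {$}.
FIRST(S) = {0, ε}
FIRST(X) = {0}
FIRST(Y) = {0, ε}
FOLLOW(S) = {$, 1}
FOLLOW(X) = {0, 1}
FOLLOW(Y) = {1}
Therefore, FOLLOW(S) = {$, 1}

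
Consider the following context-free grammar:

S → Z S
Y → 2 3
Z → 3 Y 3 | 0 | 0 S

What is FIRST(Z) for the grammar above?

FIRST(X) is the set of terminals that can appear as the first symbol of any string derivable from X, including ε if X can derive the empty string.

We compute FIRST(Z) using the standard algorithm.
FIRST(S) = {0, 3}
FIRST(Y) = {2}
FIRST(Z) = {0, 3}
Therefore, FIRST(Z) = {0, 3}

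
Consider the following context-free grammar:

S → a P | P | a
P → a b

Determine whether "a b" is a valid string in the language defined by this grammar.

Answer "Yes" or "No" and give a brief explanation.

Yes - a valid derivation exists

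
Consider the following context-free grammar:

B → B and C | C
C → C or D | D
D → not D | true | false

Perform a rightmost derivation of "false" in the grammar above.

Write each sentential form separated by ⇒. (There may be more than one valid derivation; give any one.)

B ⇒ C ⇒ D ⇒ false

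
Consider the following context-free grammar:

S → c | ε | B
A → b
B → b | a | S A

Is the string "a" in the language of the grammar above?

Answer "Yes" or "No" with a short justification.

Yes - a valid derivation exists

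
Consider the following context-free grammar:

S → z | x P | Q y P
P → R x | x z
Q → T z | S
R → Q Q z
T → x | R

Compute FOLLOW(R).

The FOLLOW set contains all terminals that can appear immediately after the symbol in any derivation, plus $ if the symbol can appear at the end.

We compute FOLLOW(R) using the standard algorithm.
FOLLOW(S) starts with {$}.
FIRST(P) = {x, z}
FIRST(Q) = {x, z}
FIRST(R) = {x, z}
FIRST(S) = {x, z}
FIRST(T) = {x, z}
FOLLOW(P) = {$, x, y, z}
FOLLOW(Q) = {x, y, z}
FOLLOW(R) = {x, z}
FOLLOW(S) = {$, x, y, z}
FOLLOW(T) = {z}
Therefore, FOLLOW(R) = {x, z}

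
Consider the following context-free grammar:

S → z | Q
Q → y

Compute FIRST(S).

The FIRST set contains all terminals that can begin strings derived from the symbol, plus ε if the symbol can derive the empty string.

We compute FIRST(S) using the standard algorithm.
FIRST(Q) = {y}
FIRST(S) = {y, z}
Therefore, FIRST(S) = {y, z}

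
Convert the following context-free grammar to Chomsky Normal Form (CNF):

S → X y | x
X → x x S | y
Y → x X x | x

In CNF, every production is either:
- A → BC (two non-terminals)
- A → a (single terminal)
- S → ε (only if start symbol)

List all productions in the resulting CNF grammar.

TY → y; S → x; TX → x; X → y; Y → x; S → X TY; X → TX X0; X0 → TX S; Y → TX X1; X1 → X TX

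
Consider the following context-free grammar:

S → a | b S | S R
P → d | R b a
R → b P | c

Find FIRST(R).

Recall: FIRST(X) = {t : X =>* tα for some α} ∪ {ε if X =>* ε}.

We compute FIRST(R) using the standard algorithm.
FIRST(P) = {b, c, d}
FIRST(R) = {b, c}
FIRST(S) = {a, b}
Therefore, FIRST(R) = {b, c}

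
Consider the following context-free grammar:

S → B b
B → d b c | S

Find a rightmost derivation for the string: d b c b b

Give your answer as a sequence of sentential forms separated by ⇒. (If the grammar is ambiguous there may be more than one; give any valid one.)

S ⇒ B b ⇒ S b ⇒ B b b ⇒ d b c b b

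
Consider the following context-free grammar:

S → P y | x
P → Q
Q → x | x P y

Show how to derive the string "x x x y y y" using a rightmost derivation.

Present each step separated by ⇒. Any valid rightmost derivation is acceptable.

S ⇒ P y ⇒ Q y ⇒ x P y y ⇒ x Q y y ⇒ x x P y y y ⇒ x x Q y y y ⇒ x x x y y y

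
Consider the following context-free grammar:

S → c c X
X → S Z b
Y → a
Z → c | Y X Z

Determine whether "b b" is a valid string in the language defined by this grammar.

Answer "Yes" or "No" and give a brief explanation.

No - no valid derivation exists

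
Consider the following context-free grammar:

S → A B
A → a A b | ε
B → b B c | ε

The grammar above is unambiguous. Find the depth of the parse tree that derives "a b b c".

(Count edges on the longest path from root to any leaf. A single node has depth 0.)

3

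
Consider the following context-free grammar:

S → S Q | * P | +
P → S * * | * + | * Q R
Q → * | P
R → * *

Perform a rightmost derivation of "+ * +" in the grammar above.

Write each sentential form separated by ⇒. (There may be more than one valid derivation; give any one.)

S ⇒ S Q ⇒ S P ⇒ S * + ⇒ + * +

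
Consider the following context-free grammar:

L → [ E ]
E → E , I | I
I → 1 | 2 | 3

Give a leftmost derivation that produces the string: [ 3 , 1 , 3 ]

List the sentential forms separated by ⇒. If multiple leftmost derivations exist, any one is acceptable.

L ⇒ [ E ] ⇒ [ E , I ] ⇒ [ E , I , I ] ⇒ [ I , I , I ] ⇒ [ 3 , I , I ] ⇒ [ 3 , 1 , I ] ⇒ [ 3 , 1 , 3 ]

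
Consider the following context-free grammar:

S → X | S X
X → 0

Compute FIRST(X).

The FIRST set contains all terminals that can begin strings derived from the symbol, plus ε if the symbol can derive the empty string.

We compute FIRST(X) using the standard algorithm.
FIRST(S) = {0}
FIRST(X) = {0}
Therefore, FIRST(X) = {0}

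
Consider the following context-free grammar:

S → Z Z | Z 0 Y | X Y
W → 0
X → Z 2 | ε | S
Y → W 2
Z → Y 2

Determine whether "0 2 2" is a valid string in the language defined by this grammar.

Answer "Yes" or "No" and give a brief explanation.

No - no valid derivation exists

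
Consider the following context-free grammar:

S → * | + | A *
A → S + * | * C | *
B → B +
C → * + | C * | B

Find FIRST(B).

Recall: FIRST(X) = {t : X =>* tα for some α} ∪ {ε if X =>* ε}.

We compute FIRST(B) using the standard algorithm.
FIRST(A) = {*, +}
FIRST(B) = {}
FIRST(C) = {*}
FIRST(S) = {*, +}
Therefore, FIRST(B) = {}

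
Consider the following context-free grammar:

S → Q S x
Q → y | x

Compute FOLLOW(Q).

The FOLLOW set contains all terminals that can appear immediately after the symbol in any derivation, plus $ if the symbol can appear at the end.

We compute FOLLOW(Q) using the standard algorithm.
FOLLOW(S) starts with {$}.
FIRST(Q) = {x, y}
FIRST(S) = {x, y}
FOLLOW(Q) = {x, y}
FOLLOW(S) = {$, x}
Therefore, FOLLOW(Q) = {x, y}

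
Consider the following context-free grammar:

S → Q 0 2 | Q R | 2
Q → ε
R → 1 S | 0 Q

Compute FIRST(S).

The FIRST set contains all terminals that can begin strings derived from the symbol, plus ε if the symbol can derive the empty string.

We compute FIRST(S) using the standard algorithm.
FIRST(Q) = {ε}
FIRST(R) = {0, 1}
FIRST(S) = {0, 1, 2}
Therefore, FIRST(S) = {0, 1, 2}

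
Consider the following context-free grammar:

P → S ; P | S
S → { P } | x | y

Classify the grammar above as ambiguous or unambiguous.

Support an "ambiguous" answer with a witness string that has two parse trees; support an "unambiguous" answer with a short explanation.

Unambiguous - every string in the language has a unique parse tree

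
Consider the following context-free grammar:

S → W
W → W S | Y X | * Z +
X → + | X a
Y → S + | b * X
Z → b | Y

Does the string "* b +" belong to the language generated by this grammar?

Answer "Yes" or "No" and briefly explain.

Yes - a valid derivation exists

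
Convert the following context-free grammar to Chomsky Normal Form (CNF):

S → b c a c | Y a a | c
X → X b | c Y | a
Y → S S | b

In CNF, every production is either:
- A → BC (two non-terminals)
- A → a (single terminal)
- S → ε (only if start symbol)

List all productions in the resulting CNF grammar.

TB → b; TC → c; TA → a; S → c; X → a; Y → b; S → TB X0; X0 → TC X1; X1 → TA TC; S → Y X2; X2 → TA TA; X → X TB; X → TC Y; Y → S S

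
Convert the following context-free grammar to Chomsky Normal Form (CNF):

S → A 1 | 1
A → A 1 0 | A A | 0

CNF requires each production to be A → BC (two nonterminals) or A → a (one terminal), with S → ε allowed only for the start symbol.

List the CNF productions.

T1 → 1; S → 1; T0 → 0; A → 0; S → A T1; A → A X0; X0 → T1 T0; A → A A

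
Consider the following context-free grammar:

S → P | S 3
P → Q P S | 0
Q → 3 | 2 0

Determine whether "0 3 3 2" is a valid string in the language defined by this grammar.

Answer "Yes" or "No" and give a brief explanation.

No - no valid derivation exists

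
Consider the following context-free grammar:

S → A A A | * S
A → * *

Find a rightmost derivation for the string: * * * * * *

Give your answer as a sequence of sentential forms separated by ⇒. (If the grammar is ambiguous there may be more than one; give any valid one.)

S ⇒ A A A ⇒ A A * * ⇒ A * * * * ⇒ * * * * * *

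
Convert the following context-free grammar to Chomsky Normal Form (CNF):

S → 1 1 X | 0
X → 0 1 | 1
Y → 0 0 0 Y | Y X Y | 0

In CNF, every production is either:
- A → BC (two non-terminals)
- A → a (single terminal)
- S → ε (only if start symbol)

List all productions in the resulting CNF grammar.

T1 → 1; S → 0; T0 → 0; X → 1; Y → 0; S → T1 X0; X0 → T1 X; X → T0 T1; Y → T0 X1; X1 → T0 X2; X2 → T0 Y; Y → Y X3; X3 → X Y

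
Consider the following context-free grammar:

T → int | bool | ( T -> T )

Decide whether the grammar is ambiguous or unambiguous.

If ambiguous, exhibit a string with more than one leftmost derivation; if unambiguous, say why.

Unambiguous - every string in the language has a unique leftmost derivation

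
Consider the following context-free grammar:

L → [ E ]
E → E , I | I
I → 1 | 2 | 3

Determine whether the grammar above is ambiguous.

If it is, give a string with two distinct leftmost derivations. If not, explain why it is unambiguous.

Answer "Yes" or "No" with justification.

No - the grammar is unambiguous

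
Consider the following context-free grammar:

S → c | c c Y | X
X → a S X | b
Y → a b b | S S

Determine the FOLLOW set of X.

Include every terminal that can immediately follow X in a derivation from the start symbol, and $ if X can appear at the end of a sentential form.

We compute FOLLOW(X) using the standard algorithm.
FOLLOW(S) starts with {$}.
FIRST(S) = {a, b, c}
FIRST(X) = {a, b}
FIRST(Y) = {a, b, c}
FOLLOW(S) = {$, a, b, c}
FOLLOW(X) = {$, a, b, c}
FOLLOW(Y) = {$, a, b, c}
Therefore, FOLLOW(X) = {$, a, b, c}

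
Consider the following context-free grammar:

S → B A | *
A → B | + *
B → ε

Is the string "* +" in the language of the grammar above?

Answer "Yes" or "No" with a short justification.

No - no valid derivation exists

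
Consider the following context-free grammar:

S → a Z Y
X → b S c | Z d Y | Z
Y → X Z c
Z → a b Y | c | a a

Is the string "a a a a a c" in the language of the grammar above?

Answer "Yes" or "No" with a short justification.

No - no valid derivation exists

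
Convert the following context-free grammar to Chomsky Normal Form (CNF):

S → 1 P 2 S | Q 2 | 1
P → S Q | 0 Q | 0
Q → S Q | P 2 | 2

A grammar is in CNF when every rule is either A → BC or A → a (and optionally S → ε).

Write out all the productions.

T1 → 1; T2 → 2; S → 1; T0 → 0; P → 0; Q → 2; S → T1 X0; X0 → P X1; X1 → T2 S; S → Q T2; P → S Q; P → T0 Q; Q → S Q; Q → P T2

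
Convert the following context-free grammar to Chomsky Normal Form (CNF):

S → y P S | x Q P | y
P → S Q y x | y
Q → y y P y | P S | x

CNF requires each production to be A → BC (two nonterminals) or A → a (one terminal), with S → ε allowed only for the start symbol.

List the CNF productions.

TY → y; TX → x; S → y; P → y; Q → x; S → TY X0; X0 → P S; S → TX X1; X1 → Q P; P → S X2; X2 → Q X3; X3 → TY TX; Q → TY X4; X4 → TY X5; X5 → P TY; Q → P S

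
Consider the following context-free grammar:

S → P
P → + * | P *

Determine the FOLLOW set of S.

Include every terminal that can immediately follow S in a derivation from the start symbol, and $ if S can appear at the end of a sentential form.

We compute FOLLOW(S) using the standard algorithm.
FOLLOW(S) starts with {$}.
FIRST(P) = {+}
FIRST(S) = {+}
FOLLOW(P) = {$, *}
FOLLOW(S) = {$}
Therefore, FOLLOW(S) = {$}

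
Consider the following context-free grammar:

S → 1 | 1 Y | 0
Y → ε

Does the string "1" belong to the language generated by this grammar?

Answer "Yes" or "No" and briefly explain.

Yes - a valid derivation exists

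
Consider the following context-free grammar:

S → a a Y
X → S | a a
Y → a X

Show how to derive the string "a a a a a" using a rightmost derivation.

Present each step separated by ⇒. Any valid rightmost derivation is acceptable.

S ⇒ a a Y ⇒ a a a X ⇒ a a a a a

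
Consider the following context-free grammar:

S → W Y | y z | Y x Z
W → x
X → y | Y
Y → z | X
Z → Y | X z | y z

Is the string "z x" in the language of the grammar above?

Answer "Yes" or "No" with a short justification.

No - no valid derivation exists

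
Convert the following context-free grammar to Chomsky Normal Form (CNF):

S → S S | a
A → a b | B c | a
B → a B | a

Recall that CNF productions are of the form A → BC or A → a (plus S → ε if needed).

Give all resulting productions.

S → a; TA → a; TB → b; TC → c; A → a; B → a; S → S S; A → TA TB; A → B TC; B → TA B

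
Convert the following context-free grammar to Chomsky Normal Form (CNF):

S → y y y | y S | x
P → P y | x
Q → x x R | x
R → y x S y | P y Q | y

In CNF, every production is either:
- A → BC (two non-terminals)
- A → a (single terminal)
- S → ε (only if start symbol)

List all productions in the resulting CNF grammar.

TY → y; S → x; P → x; TX → x; Q → x; R → y; S → TY X0; X0 → TY TY; S → TY S; P → P TY; Q → TX X1; X1 → TX R; R → TY X2; X2 → TX X3; X3 → S TY; R → P X4; X4 → TY Q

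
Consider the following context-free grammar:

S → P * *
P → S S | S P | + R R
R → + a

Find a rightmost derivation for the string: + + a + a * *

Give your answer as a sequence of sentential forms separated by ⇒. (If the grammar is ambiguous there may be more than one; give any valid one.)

S ⇒ P * * ⇒ + R R * * ⇒ + R + a * * ⇒ + + a + a * *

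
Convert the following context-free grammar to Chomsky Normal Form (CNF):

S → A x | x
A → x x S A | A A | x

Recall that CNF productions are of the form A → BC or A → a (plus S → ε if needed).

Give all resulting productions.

TX → x; S → x; A → x; S → A TX; A → TX X0; X0 → TX X1; X1 → S A; A → A A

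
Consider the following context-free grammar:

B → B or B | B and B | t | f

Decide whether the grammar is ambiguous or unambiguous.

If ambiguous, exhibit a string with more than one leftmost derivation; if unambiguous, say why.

Ambiguous - the string 'f or t and f and t or t' has two distinct leftmost derivations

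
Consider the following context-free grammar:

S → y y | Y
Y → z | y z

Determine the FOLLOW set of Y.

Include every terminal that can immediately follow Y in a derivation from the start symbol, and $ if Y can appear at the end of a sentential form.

We compute FOLLOW(Y) using the standard algorithm.
FOLLOW(S) starts with {$}.
FIRST(S) = {y, z}
FIRST(Y) = {y, z}
FOLLOW(S) = {$}
FOLLOW(Y) = {$}
Therefore, FOLLOW(Y) = {$}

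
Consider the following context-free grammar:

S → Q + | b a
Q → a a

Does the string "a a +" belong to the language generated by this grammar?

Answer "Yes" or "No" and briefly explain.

Yes - a valid derivation exists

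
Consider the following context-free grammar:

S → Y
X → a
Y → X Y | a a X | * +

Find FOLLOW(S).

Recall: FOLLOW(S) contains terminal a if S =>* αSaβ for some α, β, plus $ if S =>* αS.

We compute FOLLOW(S) using the standard algorithm.
FOLLOW(S) starts with {$}.
FIRST(S) = {*, a}
FIRST(X) = {a}
FIRST(Y) = {*, a}
FOLLOW(S) = {$}
FOLLOW(X) = {$, *, a}
FOLLOW(Y) = {$}
Therefore, FOLLOW(S) = {$}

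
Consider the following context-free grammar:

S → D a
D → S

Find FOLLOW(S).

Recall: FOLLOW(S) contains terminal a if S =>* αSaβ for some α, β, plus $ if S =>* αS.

We compute FOLLOW(S) using the standard algorithm.
FOLLOW(S) starts with {$}.
FIRST(D) = {}
FIRST(S) = {}
FOLLOW(D) = {a}
FOLLOW(S) = {$, a}
Therefore, FOLLOW(S) = {$, a}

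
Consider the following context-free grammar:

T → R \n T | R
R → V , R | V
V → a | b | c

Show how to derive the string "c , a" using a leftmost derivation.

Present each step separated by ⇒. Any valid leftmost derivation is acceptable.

T ⇒ R ⇒ V , R ⇒ c , R ⇒ c , V ⇒ c , a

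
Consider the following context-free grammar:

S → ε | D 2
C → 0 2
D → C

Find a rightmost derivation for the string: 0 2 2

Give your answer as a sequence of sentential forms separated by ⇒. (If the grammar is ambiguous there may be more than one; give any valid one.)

S ⇒ D 2 ⇒ C 2 ⇒ 0 2 2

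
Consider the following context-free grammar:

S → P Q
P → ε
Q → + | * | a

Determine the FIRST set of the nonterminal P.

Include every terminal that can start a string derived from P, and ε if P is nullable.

We compute FIRST(P) using the standard algorithm.
FIRST(P) = {ε}
FIRST(Q) = {*, +, a}
FIRST(S) = {*, +, a}
Therefore, FIRST(P) = {ε}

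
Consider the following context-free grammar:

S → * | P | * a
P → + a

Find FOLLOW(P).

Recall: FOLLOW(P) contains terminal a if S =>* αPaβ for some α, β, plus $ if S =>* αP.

We compute FOLLOW(P) using the standard algorithm.
FOLLOW(S) starts with {$}.
FIRST(P) = {+}
FIRST(S) = {*, +}
FOLLOW(P) = {$}
FOLLOW(S) = {$}
Therefore, FOLLOW(P) = {$}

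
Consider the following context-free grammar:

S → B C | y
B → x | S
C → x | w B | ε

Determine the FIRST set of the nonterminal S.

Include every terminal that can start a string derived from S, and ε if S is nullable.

We compute FIRST(S) using the standard algorithm.
FIRST(B) = {x, y}
FIRST(C) = {w, x, ε}
FIRST(S) = {x, y}
Therefore, FIRST(S) = {x, y}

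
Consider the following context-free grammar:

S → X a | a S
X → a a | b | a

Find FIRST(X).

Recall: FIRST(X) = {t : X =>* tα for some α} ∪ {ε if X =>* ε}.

We compute FIRST(X) using the standard algorithm.
FIRST(S) = {a, b}
FIRST(X) = {a, b}
Therefore, FIRST(X) = {a, b}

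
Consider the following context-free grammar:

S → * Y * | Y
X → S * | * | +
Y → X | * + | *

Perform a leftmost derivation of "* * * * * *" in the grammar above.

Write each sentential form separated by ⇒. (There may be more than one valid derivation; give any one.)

S ⇒ * Y * ⇒ * X * ⇒ * S * * ⇒ * * Y * * * ⇒ * * * * * *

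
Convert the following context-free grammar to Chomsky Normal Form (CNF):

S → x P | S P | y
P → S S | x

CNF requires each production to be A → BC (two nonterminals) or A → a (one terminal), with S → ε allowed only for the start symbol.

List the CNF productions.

TX → x; S → y; P → x; S → TX P; S → S P; P → S S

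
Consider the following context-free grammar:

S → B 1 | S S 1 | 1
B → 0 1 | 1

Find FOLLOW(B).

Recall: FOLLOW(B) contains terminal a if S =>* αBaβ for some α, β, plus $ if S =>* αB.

We compute FOLLOW(B) using the standard algorithm.
FOLLOW(S) starts with {$}.
FIRST(B) = {0, 1}
FIRST(S) = {0, 1}
FOLLOW(B) = {1}
FOLLOW(S) = {$, 0, 1}
Therefore, FOLLOW(B) = {1}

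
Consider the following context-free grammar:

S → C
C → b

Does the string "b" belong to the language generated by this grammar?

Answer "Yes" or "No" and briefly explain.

Yes - a valid derivation exists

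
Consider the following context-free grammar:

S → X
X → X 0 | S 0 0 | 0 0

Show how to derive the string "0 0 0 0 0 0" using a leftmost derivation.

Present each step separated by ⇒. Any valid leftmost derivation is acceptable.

S ⇒ X ⇒ S 0 0 ⇒ X 0 0 ⇒ S 0 0 0 0 ⇒ X 0 0 0 0 ⇒ 0 0 0 0 0 0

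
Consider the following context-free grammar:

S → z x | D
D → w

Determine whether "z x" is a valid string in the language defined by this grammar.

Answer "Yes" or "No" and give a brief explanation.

Yes - a valid derivation exists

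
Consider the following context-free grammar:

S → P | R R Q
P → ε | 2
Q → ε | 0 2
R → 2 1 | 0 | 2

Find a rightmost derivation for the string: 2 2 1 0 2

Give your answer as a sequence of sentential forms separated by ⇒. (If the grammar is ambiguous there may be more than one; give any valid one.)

S ⇒ R R Q ⇒ R R 0 2 ⇒ R 2 1 0 2 ⇒ 2 2 1 0 2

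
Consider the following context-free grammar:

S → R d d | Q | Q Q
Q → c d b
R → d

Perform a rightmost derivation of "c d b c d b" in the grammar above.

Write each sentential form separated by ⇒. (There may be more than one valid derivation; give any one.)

S ⇒ Q Q ⇒ Q c d b ⇒ c d b c d b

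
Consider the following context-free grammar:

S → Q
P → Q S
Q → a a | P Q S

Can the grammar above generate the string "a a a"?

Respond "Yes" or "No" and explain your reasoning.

No - no valid derivation exists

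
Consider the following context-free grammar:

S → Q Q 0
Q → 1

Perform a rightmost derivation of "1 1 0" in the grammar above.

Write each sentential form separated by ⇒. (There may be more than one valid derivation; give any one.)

S ⇒ Q Q 0 ⇒ Q 1 0 ⇒ 1 1 0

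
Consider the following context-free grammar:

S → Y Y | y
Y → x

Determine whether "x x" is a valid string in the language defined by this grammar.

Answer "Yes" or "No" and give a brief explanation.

Yes - a valid derivation exists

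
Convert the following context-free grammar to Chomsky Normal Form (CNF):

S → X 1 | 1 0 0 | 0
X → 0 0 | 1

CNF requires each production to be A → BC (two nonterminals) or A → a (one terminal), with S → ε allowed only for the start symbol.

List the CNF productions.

T1 → 1; T0 → 0; S → 0; X → 1; S → X T1; S → T1 X0; X0 → T0 T0; X → T0 T0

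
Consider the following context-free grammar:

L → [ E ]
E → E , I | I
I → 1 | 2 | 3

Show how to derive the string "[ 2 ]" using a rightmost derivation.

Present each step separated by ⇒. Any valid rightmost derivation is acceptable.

L ⇒ [ E ] ⇒ [ I ] ⇒ [ 2 ]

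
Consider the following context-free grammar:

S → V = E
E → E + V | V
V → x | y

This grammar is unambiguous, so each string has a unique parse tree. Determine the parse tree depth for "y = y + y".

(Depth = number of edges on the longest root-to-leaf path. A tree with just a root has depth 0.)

4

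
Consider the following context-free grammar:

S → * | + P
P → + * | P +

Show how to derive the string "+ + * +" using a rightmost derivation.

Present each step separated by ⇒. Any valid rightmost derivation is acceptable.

S ⇒ + P ⇒ + P + ⇒ + + * +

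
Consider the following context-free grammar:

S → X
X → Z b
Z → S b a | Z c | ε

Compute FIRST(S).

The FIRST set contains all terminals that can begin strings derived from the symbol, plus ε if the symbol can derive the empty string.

We compute FIRST(S) using the standard algorithm.
FIRST(S) = {b, c}
FIRST(X) = {b, c}
FIRST(Z) = {b, c, ε}
Therefore, FIRST(S) = {b, c}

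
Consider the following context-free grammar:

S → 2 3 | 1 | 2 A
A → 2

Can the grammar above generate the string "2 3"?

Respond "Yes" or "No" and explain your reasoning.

Yes - a valid derivation exists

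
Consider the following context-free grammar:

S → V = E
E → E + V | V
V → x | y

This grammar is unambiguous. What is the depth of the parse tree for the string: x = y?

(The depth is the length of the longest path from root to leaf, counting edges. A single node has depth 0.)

3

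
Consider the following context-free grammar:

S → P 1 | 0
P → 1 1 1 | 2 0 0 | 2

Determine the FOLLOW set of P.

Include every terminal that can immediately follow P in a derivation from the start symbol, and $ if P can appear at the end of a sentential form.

We compute FOLLOW(P) using the standard algorithm.
FOLLOW(S) starts with {$}.
FIRST(P) = {1, 2}
FIRST(S) = {0, 1, 2}
FOLLOW(P) = {1}
FOLLOW(S) = {$}
Therefore, FOLLOW(P) = {1}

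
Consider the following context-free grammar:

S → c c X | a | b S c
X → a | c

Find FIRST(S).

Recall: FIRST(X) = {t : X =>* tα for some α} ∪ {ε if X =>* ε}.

We compute FIRST(S) using the standard algorithm.
FIRST(S) = {a, b, c}
FIRST(X) = {a, c}
Therefore, FIRST(S) = {a, b, c}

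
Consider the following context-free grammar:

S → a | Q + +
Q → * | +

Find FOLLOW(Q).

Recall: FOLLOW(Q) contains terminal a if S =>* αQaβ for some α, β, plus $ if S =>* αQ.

We compute FOLLOW(Q) using the standard algorithm.
FOLLOW(S) starts with {$}.
FIRST(Q) = {*, +}
FIRST(S) = {*, +, a}
FOLLOW(Q) = {+}
FOLLOW(S) = {$}
Therefore, FOLLOW(Q) = {+}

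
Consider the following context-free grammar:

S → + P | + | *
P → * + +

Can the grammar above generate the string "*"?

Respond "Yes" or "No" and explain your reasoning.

Yes - a valid derivation exists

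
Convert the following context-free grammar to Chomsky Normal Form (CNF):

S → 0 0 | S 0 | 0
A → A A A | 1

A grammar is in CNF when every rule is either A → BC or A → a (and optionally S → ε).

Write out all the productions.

T0 → 0; S → 0; A → 1; S → T0 T0; S → S T0; A → A X0; X0 → A A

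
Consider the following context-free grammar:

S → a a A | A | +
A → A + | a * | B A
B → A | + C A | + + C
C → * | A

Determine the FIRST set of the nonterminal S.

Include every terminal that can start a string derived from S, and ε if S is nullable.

We compute FIRST(S) using the standard algorithm.
FIRST(A) = {+, a}
FIRST(B) = {+, a}
FIRST(C) = {*, +, a}
FIRST(S) = {+, a}
Therefore, FIRST(S) = {+, a}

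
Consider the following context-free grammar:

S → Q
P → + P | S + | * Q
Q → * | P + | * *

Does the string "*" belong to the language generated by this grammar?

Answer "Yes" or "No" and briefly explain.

Yes - a valid derivation exists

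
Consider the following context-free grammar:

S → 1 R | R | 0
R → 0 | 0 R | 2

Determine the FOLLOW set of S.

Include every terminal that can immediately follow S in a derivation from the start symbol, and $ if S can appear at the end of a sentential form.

We compute FOLLOW(S) using the standard algorithm.
FOLLOW(S) starts with {$}.
FIRST(R) = {0, 2}
FIRST(S) = {0, 1, 2}
FOLLOW(R) = {$}
FOLLOW(S) = {$}
Therefore, FOLLOW(S) = {$}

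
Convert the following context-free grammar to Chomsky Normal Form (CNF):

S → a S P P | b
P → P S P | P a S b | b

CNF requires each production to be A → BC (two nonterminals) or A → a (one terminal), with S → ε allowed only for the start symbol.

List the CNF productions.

TA → a; S → b; TB → b; P → b; S → TA X0; X0 → S X1; X1 → P P; P → P X2; X2 → S P; P → P X3; X3 → TA X4; X4 → S TB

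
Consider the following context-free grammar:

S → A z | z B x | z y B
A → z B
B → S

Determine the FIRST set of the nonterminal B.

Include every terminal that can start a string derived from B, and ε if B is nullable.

We compute FIRST(B) using the standard algorithm.
FIRST(A) = {z}
FIRST(B) = {z}
FIRST(S) = {z}
Therefore, FIRST(B) = {z}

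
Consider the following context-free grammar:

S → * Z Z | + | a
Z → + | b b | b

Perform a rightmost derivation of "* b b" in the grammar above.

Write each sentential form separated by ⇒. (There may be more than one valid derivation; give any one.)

S ⇒ * Z Z ⇒ * Z b ⇒ * b b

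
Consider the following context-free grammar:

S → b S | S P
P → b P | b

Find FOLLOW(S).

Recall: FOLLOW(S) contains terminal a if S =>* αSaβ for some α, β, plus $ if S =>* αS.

We compute FOLLOW(S) using the standard algorithm.
FOLLOW(S) starts with {$}.
FIRST(P) = {b}
FIRST(S) = {b}
FOLLOW(P) = {$, b}
FOLLOW(S) = {$, b}
Therefore, FOLLOW(S) = {$, b}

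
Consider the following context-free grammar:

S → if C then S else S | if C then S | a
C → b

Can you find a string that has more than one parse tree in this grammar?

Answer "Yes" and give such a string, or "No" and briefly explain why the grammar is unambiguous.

Yes - the string 'if b then if b then if b then a else a else a' has two distinct parse trees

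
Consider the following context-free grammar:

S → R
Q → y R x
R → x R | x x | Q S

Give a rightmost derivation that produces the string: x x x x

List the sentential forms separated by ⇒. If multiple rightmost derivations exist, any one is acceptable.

S ⇒ R ⇒ x R ⇒ x x R ⇒ x x x x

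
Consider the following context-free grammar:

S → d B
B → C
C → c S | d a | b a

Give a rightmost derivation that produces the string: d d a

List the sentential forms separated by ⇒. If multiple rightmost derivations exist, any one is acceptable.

S ⇒ d B ⇒ d C ⇒ d d a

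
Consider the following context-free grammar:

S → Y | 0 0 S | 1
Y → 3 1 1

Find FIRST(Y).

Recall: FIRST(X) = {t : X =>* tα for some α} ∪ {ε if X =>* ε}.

We compute FIRST(Y) using the standard algorithm.
FIRST(S) = {0, 1, 3}
FIRST(Y) = {3}
Therefore, FIRST(Y) = {3}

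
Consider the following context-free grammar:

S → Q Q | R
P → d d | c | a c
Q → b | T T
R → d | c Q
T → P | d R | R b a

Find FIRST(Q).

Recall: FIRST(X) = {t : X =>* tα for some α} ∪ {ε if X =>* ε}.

We compute FIRST(Q) using the standard algorithm.
FIRST(P) = {a, c, d}
FIRST(Q) = {a, b, c, d}
FIRST(R) = {c, d}
FIRST(S) = {a, b, c, d}
FIRST(T) = {a, c, d}
Therefore, FIRST(Q) = {a, b, c, d}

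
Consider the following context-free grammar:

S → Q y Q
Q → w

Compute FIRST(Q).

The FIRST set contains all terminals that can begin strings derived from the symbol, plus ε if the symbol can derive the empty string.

We compute FIRST(Q) using the standard algorithm.
FIRST(Q) = {w}
FIRST(S) = {w}
Therefore, FIRST(Q) = {w}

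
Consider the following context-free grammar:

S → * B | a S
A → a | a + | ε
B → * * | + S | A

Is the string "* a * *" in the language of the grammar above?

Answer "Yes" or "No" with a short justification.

No - no valid derivation exists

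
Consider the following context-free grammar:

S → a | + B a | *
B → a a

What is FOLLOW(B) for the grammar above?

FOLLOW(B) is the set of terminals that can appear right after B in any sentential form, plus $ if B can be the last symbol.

We compute FOLLOW(B) using the standard algorithm.
FOLLOW(S) starts with {$}.
FIRST(B) = {a}
FIRST(S) = {*, +, a}
FOLLOW(B) = {a}
FOLLOW(S) = {$}
Therefore, FOLLOW(B) = {a}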